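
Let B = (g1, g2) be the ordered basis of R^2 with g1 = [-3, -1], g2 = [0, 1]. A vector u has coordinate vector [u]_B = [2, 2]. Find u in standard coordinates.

[-6, 0]

By definition u = 2g1 + 2g2.
Summing componentwise gives [-6, 0].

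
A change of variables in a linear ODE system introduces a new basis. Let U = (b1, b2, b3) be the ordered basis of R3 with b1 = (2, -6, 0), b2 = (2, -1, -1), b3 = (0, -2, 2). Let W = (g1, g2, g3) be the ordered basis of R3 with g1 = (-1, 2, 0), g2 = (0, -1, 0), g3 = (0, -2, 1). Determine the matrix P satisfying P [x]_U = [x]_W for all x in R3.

Take x = bj: its U-coordinates are the j-th standard unit vector, so P e_j — column j of P — equals [bj]_W.
b1 = -2g1 + 2g2 + 0·g3, giving column 1 = (-2, 2, 0); repeating for each j gives P = [[-2, -2, 0], [2, -1, -2], [0, -1, 2]].

[[-2, -2, 0], [2, -1, -2], [0, -1, 2]]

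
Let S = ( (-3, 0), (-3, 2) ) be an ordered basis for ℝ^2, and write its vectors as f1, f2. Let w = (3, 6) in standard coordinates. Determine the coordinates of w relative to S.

[w]_S is the unique c with M c = w, where M has columns f1, f2.
System: -3c_1 - 3c_2 = 3, 0c_1 + 2c_2 = 6; solving gives c_1 = -4, c_2 = 3.
Check: -4f1 + 3f2 = (3, 6).

(-4, 3)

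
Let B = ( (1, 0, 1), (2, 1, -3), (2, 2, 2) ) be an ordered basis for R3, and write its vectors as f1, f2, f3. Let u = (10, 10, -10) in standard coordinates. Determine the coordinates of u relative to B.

(-4, 4, 3)

[u]_B is the unique c with M c = u, where M has columns f1, ..., f3.
Row-reducing the augmented matrix [M | u] gives c = (-4, 4, 3).
Check: -4f1 + 4f2 + 3f3 = (10, 10, -10).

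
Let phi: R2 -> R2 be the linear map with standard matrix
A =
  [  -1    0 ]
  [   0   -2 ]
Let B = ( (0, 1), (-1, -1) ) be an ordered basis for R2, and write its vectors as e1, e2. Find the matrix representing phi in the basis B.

With P the matrix whose columns are e1, e2, [phi]_B = P^(-1) A P.
Column by column: phi(e1) = A e1 = (0, -2); its B-coordinates (-2, 0) give column 1.
Continuing for each basis vector yields [phi]_B = [[-2, 1], [0, -1]].

[[-2, 1], [0, -1]]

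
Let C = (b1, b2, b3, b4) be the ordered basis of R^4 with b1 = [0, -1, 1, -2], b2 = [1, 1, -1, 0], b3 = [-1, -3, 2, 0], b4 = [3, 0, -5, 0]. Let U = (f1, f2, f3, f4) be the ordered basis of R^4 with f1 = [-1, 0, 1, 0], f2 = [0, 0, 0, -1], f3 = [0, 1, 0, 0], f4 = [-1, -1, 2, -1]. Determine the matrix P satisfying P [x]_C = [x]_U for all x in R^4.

[[-1, -1, 0, -1], [1, 0, -1, 2], [0, 1, -2, -2], [1, 0, 1, -2]]

Let M have columns bj and N have columns fj. Then for every x, N [x]_U = x = M [x]_C, so P = N^(-1) M.
Since det N = 1, N^(-1) has integer entries; multiplying gives P = [[-1, -1, 0, -1], [1, 0, -1, 2], [0, 1, -2, -2], [1, 0, 1, -2]].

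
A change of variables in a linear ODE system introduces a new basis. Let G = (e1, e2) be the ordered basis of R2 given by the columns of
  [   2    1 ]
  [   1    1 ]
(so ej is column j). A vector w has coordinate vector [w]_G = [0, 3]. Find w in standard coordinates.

[3, 3]

w = M [w]_G, where M has columns e1, e2.
Carrying out the matrix-vector product, w = [3, 3].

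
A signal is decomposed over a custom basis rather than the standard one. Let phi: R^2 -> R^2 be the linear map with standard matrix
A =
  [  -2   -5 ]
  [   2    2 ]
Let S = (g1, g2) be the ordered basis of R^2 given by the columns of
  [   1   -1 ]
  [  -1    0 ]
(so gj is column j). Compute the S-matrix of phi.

[[0, 2], [-3, 0]]

Let P have columns g1, g2. Then [phi]_S = P^(-1) A P.
Here det P = -1, so P^(-1) is integer; computing A P first and then P^(-1)(A P) gives [[0, 2], [-3, 0]].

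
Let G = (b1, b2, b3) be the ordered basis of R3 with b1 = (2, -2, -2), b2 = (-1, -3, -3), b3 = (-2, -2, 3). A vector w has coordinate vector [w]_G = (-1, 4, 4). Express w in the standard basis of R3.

(-14, -18, 2)

w = M [w]_G, where M has columns b1, ..., b3.
Carrying out the matrix-vector product, w = (-14, -18, 2).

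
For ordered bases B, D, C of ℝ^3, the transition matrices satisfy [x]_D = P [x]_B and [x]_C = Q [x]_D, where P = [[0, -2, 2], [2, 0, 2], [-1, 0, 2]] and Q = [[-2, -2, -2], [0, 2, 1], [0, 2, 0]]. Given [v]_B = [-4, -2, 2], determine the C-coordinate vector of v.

[-24, 0, -8]

Apply P to get D-coordinates [8, -4, 8], then Q to get C-coordinates.
The result is [v]_C = [-24, 0, -8].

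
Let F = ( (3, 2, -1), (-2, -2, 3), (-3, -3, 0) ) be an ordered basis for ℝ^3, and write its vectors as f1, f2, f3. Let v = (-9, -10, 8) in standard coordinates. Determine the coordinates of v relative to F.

(1, 3, 2)

[v]_F is the unique c with M c = v, where M has columns f1, ..., f3.
Row-reducing the augmented matrix [M | v] gives c = (1, 3, 2).
Check: f1 + 3f2 + 2f3 = (-9, -10, 8).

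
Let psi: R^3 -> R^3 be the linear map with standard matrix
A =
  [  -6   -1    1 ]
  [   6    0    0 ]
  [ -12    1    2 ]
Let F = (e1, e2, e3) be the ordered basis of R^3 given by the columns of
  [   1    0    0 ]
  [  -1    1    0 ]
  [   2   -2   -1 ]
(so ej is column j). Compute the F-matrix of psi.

[[-3, -3, -1], [3, -3, -1], [-3, 3, 2]]

The j-th column of [psi]_F is [psi(ej)]_F.
psi(e1) = A e1 = [-3, 6, -9] = -3e1 + 3e2 - 3e3, so column 1 is [-3, 3, -3].
Repeating for e2, e3 and assembling the columns gives [[-3, -3, -1], [3, -3, -1], [-3, 3, 2]].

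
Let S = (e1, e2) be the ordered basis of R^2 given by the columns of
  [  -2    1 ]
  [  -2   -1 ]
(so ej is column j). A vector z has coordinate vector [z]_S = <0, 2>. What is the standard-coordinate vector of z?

The coordinates say z = 0·e1 + 2e2; adding the scaled basis vectors gives <2, -2>.

<2, -2>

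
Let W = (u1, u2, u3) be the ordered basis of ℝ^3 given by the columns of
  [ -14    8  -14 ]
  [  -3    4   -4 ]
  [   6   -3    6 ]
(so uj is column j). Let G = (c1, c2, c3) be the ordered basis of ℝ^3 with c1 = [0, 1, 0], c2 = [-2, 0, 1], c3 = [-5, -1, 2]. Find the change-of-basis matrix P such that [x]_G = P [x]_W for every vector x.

[[-1, 2, -2], [2, 1, 2], [2, -2, 2]]

Let M have columns uj and N have columns cj. Then for every x, N [x]_G = x = M [x]_W, so P = N^(-1) M.
Since det N = -1, N^(-1) has integer entries; multiplying gives P = [[-1, 2, -2], [2, 1, 2], [2, -2, 2]].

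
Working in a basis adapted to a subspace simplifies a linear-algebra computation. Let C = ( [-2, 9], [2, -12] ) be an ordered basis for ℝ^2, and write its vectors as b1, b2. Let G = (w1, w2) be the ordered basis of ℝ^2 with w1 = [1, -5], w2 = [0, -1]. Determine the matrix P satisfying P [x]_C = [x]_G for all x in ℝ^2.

[[-2, 2], [1, 2]]

Take x = bj: its C-coordinates are the j-th standard unit vector, so P e_j — column j of P — equals [bj]_G.
b1 = -2w1 + w2, giving column 1 = [-2, 1]; repeating for each j gives P = [[-2, 2], [1, 2]].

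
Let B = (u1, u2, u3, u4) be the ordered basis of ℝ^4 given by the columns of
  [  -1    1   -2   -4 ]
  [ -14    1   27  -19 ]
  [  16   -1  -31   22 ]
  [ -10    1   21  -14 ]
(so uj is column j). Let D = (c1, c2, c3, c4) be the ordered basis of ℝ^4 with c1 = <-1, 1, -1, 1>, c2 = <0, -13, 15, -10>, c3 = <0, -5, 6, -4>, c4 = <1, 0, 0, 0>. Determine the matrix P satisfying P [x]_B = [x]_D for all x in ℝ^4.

[[2, 1, 1, 2], [2, 0, -2, 2], [-2, 0, 0, -1], [1, 2, -1, -2]]

Let M have columns uj and N have columns cj. Then for every x, N [x]_D = x = M [x]_B, so P = N^(-1) M.
Since det N = 1, N^(-1) has integer entries; multiplying gives P = [[2, 1, 1, 2], [2, 0, -2, 2], [-2, 0, 0, -1], [1, 2, -1, -2]].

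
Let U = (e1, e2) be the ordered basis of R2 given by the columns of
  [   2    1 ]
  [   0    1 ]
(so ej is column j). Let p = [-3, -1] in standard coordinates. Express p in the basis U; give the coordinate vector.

We seek scalars with c_1 e1 + c_2 e2 = p; equivalently solve M c = p where the columns of M are e1, e2.
System: 2c_1 + c_2 = -3, 0c_1 + c_2 = -1; solving gives c_1 = -1, c_2 = -1.
Check: -e1 - e2 = [-3, -1].

[-1, -1]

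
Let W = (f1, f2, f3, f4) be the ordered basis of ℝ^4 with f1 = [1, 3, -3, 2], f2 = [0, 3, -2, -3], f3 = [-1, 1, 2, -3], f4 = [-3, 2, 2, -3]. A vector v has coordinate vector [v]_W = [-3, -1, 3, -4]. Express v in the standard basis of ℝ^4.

[6, -17, 9, 0]

v = M [v]_W, where M has columns f1, ..., f4.
Carrying out the matrix-vector product, v = [6, -17, 9, 0].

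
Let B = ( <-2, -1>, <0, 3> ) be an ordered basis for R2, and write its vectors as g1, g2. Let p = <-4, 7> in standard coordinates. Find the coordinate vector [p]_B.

<2, 3>

Write p = c_1 g1 + c_2 g2 and solve for the c_i.
System: -2c_1 + 0c_2 = -4, -c_1 + 3c_2 = 7; solving gives c_1 = 2, c_2 = 3.
Check: 2g1 + 3g2 = <-4, 7>.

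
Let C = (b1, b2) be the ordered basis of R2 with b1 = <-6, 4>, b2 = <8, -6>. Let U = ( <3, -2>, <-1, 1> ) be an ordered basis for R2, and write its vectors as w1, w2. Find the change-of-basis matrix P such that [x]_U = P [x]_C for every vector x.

[[-2, 2], [0, -2]]

Column j of P is [bj]_U, since P maps C-coordinates to U-coordinates.
Expressing b1 in U: b1 = -2w1 + 0·w2, so column 1 of P is <-2, 0>.
Doing the same for each bj gives P = [[-2, 2], [0, -2]].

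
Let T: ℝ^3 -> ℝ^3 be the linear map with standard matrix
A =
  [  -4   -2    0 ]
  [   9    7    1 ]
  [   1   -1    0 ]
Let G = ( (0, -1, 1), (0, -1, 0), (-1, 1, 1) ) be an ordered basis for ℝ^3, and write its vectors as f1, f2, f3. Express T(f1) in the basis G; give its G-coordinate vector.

(3, 1, -2)

Compute T(f1) = A f1 = (2, -6, 1) in standard coordinates.
Then write this in G-coordinates: solve for y in y_1 f1 + ... + y_3 f3 = (2, -6, 1).
This gives y = (3, 1, -2), which is column 1 of [T]_G.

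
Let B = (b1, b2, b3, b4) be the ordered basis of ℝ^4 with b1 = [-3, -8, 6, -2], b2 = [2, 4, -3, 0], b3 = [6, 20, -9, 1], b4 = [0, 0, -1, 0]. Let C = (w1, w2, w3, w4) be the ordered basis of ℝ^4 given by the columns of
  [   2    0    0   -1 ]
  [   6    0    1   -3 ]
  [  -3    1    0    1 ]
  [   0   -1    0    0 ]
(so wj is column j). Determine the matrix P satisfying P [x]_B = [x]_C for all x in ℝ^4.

[[-1, 1, 2, 1], [2, 0, -1, 0], [1, -2, 2, 0], [1, 0, -2, 2]]

Column j of P is [bj]_C, since P maps B-coordinates to C-coordinates.
Expressing b1 in C: b1 = -w1 + 2w2 + w3 + w4, so column 1 of P is [-1, 2, 1, 1].
Doing the same for each bj gives P = [[-1, 1, 2, 1], [2, 0, -1, 0], [1, -2, 2, 0], [1, 0, -2, 2]].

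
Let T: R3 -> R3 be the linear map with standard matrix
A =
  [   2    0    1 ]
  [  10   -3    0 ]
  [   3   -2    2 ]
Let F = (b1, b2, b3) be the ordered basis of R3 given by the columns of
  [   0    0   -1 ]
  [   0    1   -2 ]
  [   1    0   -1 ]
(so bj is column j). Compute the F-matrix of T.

[[1, -2, 2], [-2, -3, 2], [-1, 0, 3]]

With P the matrix whose columns are b1, ..., b3, [T]_F = P^(-1) A P.
Column by column: T(b1) = A b1 = [1, 0, 2]; its F-coordinates [1, -2, -1] give column 1.
Continuing for each basis vector yields [T]_F = [[1, -2, 2], [-2, -3, 2], [-1, 0, 3]].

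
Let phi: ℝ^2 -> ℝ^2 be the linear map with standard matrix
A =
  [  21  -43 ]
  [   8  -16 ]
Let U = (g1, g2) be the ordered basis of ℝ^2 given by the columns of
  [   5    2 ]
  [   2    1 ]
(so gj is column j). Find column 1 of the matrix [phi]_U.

(3, 2)

Compute phi(g1) = A g1 = (19, 8) in standard coordinates.
Then write this in U-coordinates: solve for y in y_1 g1 + y_2 g2 = (19, 8).
This gives y = (3, 2), which is column 1 of [phi]_U.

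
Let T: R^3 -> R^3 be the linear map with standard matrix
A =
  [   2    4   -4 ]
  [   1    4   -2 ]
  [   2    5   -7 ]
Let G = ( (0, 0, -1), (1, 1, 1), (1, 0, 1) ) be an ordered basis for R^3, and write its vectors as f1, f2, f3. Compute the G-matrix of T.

The j-th column of [T]_G is [T(fj)]_G.
T(f1) = A f1 = (4, 2, 7) = -3f1 + 2f2 + 2f3, so column 1 is (-3, 2, 2).
Repeating for f2, f3 and assembling the columns gives [[-3, 2, 3], [2, 3, -1], [2, -1, -1]].

[[-3, 2, 3], [2, 3, -1], [2, -1, -1]]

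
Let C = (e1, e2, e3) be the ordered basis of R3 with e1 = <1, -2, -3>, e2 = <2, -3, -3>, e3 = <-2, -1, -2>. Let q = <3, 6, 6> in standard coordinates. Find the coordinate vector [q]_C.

<3, -3, -3>

We seek scalars with c_1 e1 + ... + c_3 e3 = q; equivalently solve M c = q where the columns of M are e1, ..., e3.
Gaussian elimination on [M | q] yields c = (3, -3, -3).
Check: 3e1 - 3e2 - 3e3 = <3, 6, 6>.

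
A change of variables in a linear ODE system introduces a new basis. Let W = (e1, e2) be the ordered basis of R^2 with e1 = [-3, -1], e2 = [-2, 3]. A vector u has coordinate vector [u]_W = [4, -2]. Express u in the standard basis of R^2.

[-8, -10]

The coordinates say u = 4e1 - 2e2; adding the scaled basis vectors gives [-8, -10].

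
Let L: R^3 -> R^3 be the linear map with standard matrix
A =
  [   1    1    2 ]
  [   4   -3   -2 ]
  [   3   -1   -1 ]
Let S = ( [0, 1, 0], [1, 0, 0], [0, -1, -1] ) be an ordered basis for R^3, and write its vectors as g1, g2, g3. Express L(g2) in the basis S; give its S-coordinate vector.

Compute L(g2) = A g2 = [1, 4, 3] in standard coordinates.
Then write this in S-coordinates: solve for y in y_1 g1 + ... + y_3 g3 = [1, 4, 3].
This gives y = [1, 1, -3], which is column 2 of [L]_S.

[1, 1, -3]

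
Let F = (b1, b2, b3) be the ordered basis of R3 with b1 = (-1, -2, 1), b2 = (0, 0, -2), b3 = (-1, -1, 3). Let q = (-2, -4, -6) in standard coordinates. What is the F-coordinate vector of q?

(2, 4, 0)

We seek scalars with c_1 b1 + ... + c_3 b3 = q; equivalently solve M c = q where the columns of M are b1, ..., b3.
Gaussian elimination on [M | q] yields c = (2, 4, 0).
Check: 2b1 + 4b2 + 0·b3 = (-2, -4, -6).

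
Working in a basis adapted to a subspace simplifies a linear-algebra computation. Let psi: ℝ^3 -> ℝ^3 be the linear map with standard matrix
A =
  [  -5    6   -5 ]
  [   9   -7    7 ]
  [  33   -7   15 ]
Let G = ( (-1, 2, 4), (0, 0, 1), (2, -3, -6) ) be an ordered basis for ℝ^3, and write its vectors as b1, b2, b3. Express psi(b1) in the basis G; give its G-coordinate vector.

(1, 3, -1)

Compute psi(b1) = A b1 = (-3, 5, 13) in standard coordinates.
Then write this in G-coordinates: solve for y in y_1 b1 + ... + y_3 b3 = (-3, 5, 13).
This gives y = (1, 3, -1), which is column 1 of [psi]_G.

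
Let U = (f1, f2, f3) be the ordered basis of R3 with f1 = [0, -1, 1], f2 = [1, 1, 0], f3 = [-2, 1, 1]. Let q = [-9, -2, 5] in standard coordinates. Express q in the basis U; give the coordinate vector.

[2, -3, 3]

We seek scalars with c_1 f1 + ... + c_3 f3 = q; equivalently solve M c = q where the columns of M are f1, ..., f3.
Gaussian elimination on [M | q] yields c = (2, -3, 3).
Check: 2f1 - 3f2 + 3f3 = [-9, -2, 5].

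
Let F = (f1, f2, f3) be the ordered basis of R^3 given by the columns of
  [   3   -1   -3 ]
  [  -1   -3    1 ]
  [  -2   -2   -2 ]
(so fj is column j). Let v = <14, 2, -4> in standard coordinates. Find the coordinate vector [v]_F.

[v]_F is the unique c with M c = v, where M has columns f1, ..., f3.
Solving this 3x3 system gives c = (4, -2, 0).
Check: 4f1 - 2f2 + 0·f3 = <14, 2, -4>.

<4, -2, 0>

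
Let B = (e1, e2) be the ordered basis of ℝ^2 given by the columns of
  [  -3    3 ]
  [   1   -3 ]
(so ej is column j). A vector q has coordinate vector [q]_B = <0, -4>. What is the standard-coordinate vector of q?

<-12, 12>

By definition q = 0·e1 - 4e2.
Summing componentwise gives <-12, 12>.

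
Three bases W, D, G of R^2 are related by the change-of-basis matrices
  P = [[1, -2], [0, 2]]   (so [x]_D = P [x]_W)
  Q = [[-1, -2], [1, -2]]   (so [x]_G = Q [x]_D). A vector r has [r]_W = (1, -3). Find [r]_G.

Apply P to get D-coordinates (7, -6), then Q to get G-coordinates.
The result is [r]_G = (5, 19).

(5, 19)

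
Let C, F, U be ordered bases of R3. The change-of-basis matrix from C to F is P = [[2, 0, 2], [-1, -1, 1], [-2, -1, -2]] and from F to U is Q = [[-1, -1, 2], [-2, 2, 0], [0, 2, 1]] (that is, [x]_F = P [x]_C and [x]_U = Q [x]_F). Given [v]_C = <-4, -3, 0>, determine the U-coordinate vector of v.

First [v]_F = P [v]_C = <-8, 7, 11>.
Then [v]_U = Q [v]_F = <23, 30, 25>.

<23, 30, 25>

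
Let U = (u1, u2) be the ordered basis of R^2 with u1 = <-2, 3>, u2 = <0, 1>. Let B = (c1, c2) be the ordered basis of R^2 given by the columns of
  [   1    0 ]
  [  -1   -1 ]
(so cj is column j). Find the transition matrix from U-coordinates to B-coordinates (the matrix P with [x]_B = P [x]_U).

[[-2, 0], [-1, -1]]

Column j of P is [uj]_B, since P maps U-coordinates to B-coordinates.
Expressing u1 in B: u1 = -2c1 - c2, so column 1 of P is <-2, -1>.
Doing the same for each uj gives P = [[-2, 0], [-1, -1]].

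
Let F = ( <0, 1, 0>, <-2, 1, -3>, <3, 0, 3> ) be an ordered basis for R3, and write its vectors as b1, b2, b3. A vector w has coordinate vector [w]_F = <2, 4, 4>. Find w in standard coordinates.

w = M [w]_F, where M has columns b1, ..., b3.
Carrying out the matrix-vector product, w = <4, 6, 0>.

<4, 6, 0>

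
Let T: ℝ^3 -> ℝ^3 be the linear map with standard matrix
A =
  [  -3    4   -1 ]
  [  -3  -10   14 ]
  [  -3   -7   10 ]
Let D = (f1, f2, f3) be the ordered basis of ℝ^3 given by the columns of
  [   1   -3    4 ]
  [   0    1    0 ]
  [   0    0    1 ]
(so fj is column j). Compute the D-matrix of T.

[[0, 2, 1], [-3, -1, 2], [-3, 2, -2]]

With P the matrix whose columns are f1, ..., f3, [T]_D = P^(-1) A P.
Column by column: T(f1) = A f1 = (-3, -3, -3); its D-coordinates (0, -3, -3) give column 1.
Continuing for each basis vector yields [T]_D = [[0, 2, 1], [-3, -1, 2], [-3, 2, -2]].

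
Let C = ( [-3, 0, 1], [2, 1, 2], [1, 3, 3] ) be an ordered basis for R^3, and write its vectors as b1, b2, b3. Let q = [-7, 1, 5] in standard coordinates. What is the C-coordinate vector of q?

[q]_C is the unique c with M c = q, where M has columns b1, ..., b3.
Row-reducing the augmented matrix [M | q] gives c = (3, 1, 0).
Check: 3b1 + b2 + 0·b3 = [-7, 1, 5].

[3, 1, 0]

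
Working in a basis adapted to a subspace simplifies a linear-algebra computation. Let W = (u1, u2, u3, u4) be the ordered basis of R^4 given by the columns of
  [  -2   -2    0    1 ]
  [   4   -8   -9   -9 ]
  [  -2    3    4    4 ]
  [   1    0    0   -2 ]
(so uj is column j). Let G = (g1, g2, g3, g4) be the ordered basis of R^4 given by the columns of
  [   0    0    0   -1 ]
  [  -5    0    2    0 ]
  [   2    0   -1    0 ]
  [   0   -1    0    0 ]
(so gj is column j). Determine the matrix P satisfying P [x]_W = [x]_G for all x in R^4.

[[0, 2, 1, 1], [-1, 0, 0, 2], [2, 1, -2, -2], [2, 2, 0, -1]]

Take x = uj: its W-coordinates are the j-th standard unit vector, so P e_j — column j of P — equals [uj]_G.
u1 = 0·g1 - g2 + 2g3 + 2g4, giving column 1 = <0, -1, 2, 2>; repeating for each j gives P = [[0, 2, 1, 1], [-1, 0, 0, 2], [2, 1, -2, -2], [2, 2, 0, -1]].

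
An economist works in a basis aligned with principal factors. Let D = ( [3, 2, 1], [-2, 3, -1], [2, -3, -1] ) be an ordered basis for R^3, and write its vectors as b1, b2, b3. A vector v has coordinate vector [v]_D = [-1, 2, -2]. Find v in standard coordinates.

v = M [v]_D, where M has columns b1, ..., b3.
Carrying out the matrix-vector product, v = [-11, 10, -1].

[-11, 10, -1]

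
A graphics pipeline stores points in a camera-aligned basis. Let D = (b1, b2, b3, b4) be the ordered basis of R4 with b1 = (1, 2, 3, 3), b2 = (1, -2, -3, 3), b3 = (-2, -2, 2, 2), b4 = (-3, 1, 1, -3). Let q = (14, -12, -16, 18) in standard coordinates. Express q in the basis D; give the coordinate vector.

(-1, 3, 0, -4)

We seek scalars with c_1 b1 + ... + c_4 b4 = q; equivalently solve M c = q where the columns of M are b1, ..., b4.
Gaussian elimination on [M | q] yields c = (-1, 3, 0, -4).
Check: -b1 + 3b2 + 0·b3 - 4b4 = (14, -12, -16, 18).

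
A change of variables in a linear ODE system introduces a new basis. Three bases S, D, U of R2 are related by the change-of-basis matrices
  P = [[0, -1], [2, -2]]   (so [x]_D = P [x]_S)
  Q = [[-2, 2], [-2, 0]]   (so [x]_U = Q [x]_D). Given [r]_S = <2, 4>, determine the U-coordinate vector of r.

First [r]_D = P [r]_S = <-4, -4>.
Then [r]_U = Q [r]_D = <0, 8>.

<0, 8>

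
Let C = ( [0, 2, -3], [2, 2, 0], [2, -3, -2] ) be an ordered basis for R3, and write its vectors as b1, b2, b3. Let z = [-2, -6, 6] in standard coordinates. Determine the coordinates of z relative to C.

[-2, -1, 0]

Write z = c_1 b1 + ... + c_3 b3 and solve for the c_i.
Row-reducing the augmented matrix [M | z] gives c = (-2, -1, 0).
Check: -2b1 - b2 + 0·b3 = [-2, -6, 6].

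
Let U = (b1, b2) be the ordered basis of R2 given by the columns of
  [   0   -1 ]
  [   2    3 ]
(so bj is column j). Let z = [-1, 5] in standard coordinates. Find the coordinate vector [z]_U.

[1, 1]

[z]_U is the unique c with M c = z, where M has columns b1, b2.
System: 0c_1 - c_2 = -1, 2c_1 + 3c_2 = 5; solving gives c_1 = 1, c_2 = 1.
Check: b1 + b2 = [-1, 5].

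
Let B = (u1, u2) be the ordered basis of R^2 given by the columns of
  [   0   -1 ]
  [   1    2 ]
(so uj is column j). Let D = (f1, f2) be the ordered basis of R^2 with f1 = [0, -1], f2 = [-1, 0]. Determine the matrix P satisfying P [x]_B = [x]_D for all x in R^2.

[[-1, -2], [0, 1]]

Column j of P is [uj]_D, since P maps B-coordinates to D-coordinates.
Expressing u1 in D: u1 = -f1 + 0·f2, so column 1 of P is [-1, 0].
Doing the same for each uj gives P = [[-1, -2], [0, 1]].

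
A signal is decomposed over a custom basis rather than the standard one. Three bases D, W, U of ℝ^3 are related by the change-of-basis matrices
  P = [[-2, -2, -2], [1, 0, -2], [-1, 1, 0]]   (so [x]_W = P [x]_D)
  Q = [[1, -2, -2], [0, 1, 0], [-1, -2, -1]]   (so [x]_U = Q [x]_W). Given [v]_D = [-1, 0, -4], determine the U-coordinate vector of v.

[-6, 7, -25]

Composing the changes, [v]_U = Q P [v]_D.
Q P = [[-2, -4, 2], [1, 0, -2], [1, 1, 6]]; applying this to [-1, 0, -4] gives [-6, 7, -25].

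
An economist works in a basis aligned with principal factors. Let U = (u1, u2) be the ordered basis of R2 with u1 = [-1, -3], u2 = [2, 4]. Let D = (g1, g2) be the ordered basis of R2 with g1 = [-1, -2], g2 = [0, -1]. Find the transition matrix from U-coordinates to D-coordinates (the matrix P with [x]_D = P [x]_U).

[[1, -2], [1, 0]]

Column j of P is [uj]_D, since P maps U-coordinates to D-coordinates.
Expressing u1 in D: u1 = g1 + g2, so column 1 of P is [1, 1].
Doing the same for each uj gives P = [[1, -2], [1, 0]].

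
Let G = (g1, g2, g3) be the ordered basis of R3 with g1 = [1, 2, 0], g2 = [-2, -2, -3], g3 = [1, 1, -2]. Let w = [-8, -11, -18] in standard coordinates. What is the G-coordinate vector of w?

We seek scalars with c_1 g1 + ... + c_3 g3 = w; equivalently solve M c = w where the columns of M are g1, ..., g3.
Gaussian elimination on [M | w] yields c = (-3, 4, 3).
Check: -3g1 + 4g2 + 3g3 = [-8, -11, -18].

[-3, 4, 3]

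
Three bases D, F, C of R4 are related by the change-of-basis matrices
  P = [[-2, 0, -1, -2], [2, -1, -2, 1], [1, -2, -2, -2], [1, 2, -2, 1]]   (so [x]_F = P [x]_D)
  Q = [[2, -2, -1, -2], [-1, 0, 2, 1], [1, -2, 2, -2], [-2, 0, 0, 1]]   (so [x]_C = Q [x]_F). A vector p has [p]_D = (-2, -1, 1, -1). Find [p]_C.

Composing the changes, [p]_C = Q P [p]_D.
Q P = [[-11, 0, 8, -6], [5, -2, -5, -1], [-6, -6, 3, -10], [5, 2, 0, 5]]; applying this to (-2, -1, 1, -1) gives (36, -12, 31, -17).

(36, -12, 31, -17)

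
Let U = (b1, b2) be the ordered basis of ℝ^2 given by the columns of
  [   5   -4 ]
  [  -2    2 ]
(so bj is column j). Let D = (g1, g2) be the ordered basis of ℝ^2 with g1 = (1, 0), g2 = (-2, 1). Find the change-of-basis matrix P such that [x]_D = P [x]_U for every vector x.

[[1, 0], [-2, 2]]

Column j of P is [bj]_D, since P maps U-coordinates to D-coordinates.
Expressing b1 in D: b1 = g1 - 2g2, so column 1 of P is (1, -2).
Doing the same for each bj gives P = [[1, 0], [-2, 2]].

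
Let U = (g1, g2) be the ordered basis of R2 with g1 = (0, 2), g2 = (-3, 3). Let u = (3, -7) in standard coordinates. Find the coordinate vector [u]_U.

We seek scalars with c_1 g1 + c_2 g2 = u; equivalently solve M c = u where the columns of M are g1, g2.
System: 0c_1 - 3c_2 = 3, 2c_1 + 3c_2 = -7; solving gives c_1 = -2, c_2 = -1.
Check: -2g1 - g2 = (3, -7).

(-2, -1)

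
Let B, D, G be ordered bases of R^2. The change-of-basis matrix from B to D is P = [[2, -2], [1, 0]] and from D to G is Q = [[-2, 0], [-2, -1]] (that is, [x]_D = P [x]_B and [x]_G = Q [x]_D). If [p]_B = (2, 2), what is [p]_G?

Composing the changes, [p]_G = Q P [p]_B.
Q P = [[-4, 4], [-5, 4]]; applying this to (2, 2) gives (0, -2).

(0, -2)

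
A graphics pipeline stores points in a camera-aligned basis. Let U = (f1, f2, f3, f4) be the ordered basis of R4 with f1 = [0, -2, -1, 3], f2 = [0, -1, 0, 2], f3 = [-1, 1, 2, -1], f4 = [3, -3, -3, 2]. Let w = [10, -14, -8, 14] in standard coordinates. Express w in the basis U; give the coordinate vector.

We seek scalars with c_1 f1 + ... + c_4 f4 = w; equivalently solve M c = w where the columns of M are f1, ..., f4.
Solving this 4x4 system gives c = (0, 4, 2, 4).
Check: 0·f1 + 4f2 + 2f3 + 4f4 = [10, -14, -8, 14].

[0, 4, 2, 4]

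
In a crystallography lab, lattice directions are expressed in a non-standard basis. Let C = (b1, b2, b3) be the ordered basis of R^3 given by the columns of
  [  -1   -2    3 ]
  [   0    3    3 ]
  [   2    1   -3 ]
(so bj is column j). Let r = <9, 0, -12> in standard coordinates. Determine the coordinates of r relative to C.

Write r = c_1 b1 + ... + c_3 b3 and solve for the c_i.
Gaussian elimination on [M | r] yields c = (-4, -1, 1).
Check: -4b1 - b2 + b3 = <9, 0, -12>.

<-4, -1, 1>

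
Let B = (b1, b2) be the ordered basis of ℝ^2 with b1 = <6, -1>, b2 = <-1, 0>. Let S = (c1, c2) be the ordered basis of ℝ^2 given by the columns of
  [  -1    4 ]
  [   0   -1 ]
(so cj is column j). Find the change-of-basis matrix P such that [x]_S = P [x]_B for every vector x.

Column j of P is [bj]_S, since P maps B-coordinates to S-coordinates.
Expressing b1 in S: b1 = -2c1 + c2, so column 1 of P is <-2, 1>.
Doing the same for each bj gives P = [[-2, 1], [1, 0]].

[[-2, 1], [1, 0]]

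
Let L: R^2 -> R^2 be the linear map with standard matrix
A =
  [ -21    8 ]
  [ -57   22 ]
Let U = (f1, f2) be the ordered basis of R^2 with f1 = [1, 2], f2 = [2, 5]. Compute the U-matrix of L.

[[1, -2], [-3, 0]]

With P the matrix whose columns are f1, f2, [L]_U = P^(-1) A P.
Column by column: L(f1) = A f1 = [-5, -13]; its U-coordinates [1, -3] give column 1.
Continuing for each basis vector yields [L]_U = [[1, -2], [-3, 0]].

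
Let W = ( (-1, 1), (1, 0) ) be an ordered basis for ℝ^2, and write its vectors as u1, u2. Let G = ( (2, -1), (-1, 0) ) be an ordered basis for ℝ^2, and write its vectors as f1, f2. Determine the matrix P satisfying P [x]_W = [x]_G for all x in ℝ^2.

[[-1, 0], [-1, -1]]

Take x = uj: its W-coordinates are the j-th standard unit vector, so P e_j — column j of P — equals [uj]_G.
u1 = -f1 - f2, giving column 1 = (-1, -1); repeating for each j gives P = [[-1, 0], [-1, -1]].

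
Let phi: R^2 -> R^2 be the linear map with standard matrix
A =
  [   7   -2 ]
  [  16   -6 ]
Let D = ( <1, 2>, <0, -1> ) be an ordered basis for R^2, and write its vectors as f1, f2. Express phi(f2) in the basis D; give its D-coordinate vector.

<2, -2>

Compute phi(f2) = A f2 = <2, 6> in standard coordinates.
Then write this in D-coordinates: solve for y in y_1 f1 + y_2 f2 = <2, 6>.
This gives y = <2, -2>, which is column 2 of [phi]_D.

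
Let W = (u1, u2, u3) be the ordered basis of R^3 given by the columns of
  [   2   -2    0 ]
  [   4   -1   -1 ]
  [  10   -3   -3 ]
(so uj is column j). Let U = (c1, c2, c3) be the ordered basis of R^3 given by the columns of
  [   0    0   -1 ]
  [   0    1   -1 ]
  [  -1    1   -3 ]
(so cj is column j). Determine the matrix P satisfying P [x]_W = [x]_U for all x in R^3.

Let M have columns uj and N have columns cj. Then for every x, N [x]_U = x = M [x]_W, so P = N^(-1) M.
Since det N = -1, N^(-1) has integer entries; multiplying gives P = [[-2, -2, 2], [2, 1, -1], [-2, 2, 0]].

[[-2, -2, 2], [2, 1, -1], [-2, 2, 0]]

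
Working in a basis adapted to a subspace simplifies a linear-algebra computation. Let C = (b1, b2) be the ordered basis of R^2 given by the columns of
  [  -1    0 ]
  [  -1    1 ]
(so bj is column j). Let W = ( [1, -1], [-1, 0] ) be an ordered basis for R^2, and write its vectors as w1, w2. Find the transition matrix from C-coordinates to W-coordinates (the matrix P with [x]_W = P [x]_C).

[[1, -1], [2, -1]]

Column j of P is [bj]_W, since P maps C-coordinates to W-coordinates.
Expressing b1 in W: b1 = w1 + 2w2, so column 1 of P is [1, 2].
Doing the same for each bj gives P = [[1, -1], [2, -1]].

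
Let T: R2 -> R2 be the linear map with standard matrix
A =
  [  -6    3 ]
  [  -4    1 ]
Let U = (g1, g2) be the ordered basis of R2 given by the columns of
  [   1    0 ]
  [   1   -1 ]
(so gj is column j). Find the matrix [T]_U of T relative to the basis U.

[[-3, -3], [0, -2]]

Let P have columns g1, g2. Then [T]_U = P^(-1) A P.
Here det P = -1, so P^(-1) is integer; computing A P first and then P^(-1)(A P) gives [[-3, -3], [0, -2]].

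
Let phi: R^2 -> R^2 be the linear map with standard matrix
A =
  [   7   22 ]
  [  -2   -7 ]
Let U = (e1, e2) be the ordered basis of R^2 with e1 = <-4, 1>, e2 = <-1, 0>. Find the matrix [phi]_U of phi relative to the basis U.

The j-th column of [phi]_U is [phi(ej)]_U.
phi(e1) = A e1 = <-6, 1> = e1 + 2e2, so column 1 is <1, 2>.
Repeating for e2 and assembling the columns gives [[1, 2], [2, -1]].

[[1, 2], [2, -1]]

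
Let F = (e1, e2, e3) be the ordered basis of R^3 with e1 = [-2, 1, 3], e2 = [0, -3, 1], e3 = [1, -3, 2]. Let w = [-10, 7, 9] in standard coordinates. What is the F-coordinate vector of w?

[4, 1, -2]

[w]_F is the unique c with M c = w, where M has columns e1, ..., e3.
Solving this 3x3 system gives c = (4, 1, -2).
Check: 4e1 + e2 - 2e3 = [-10, 7, 9].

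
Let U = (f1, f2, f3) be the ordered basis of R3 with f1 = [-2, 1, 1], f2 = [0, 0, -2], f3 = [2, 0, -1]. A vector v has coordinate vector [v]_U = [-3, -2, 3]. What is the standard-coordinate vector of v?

[12, -3, -2]

v = M [v]_U, where M has columns f1, ..., f3.
Carrying out the matrix-vector product, v = [12, -3, -2].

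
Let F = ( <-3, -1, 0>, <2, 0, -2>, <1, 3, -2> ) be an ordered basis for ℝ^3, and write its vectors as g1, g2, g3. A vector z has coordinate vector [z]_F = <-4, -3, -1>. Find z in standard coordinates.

<5, 1, 8>

z = M [z]_F, where M has columns g1, ..., g3.
Carrying out the matrix-vector product, z = <5, 1, 8>.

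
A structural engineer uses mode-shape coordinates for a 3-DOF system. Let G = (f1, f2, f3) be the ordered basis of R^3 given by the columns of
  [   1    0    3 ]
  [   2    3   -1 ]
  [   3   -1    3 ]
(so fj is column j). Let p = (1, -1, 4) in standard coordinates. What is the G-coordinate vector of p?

Write p = c_1 f1 + ... + c_3 f3 and solve for the c_i.
Row-reducing the augmented matrix [M | p] gives c = (1, -1, 0).
Check: f1 - f2 + 0·f3 = (1, -1, 4).

(1, -1, 0)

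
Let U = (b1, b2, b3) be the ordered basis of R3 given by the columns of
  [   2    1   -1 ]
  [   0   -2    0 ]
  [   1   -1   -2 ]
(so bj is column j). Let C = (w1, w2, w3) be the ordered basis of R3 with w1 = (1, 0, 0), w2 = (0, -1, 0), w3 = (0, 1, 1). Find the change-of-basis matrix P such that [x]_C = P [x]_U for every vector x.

[[2, 1, -1], [1, 1, -2], [1, -1, -2]]

Take x = bj: its U-coordinates are the j-th standard unit vector, so P e_j — column j of P — equals [bj]_C.
b1 = 2w1 + w2 + w3, giving column 1 = (2, 1, 1); repeating for each j gives P = [[2, 1, -1], [1, 1, -2], [1, -1, -2]].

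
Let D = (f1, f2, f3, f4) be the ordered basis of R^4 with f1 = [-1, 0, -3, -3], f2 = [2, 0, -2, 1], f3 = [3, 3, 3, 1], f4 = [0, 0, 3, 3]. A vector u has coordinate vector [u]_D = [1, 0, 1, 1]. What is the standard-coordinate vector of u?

The coordinates say u = f1 + 0·f2 + f3 + f4; adding the scaled basis vectors gives [2, 3, 3, 1].

[2, 3, 3, 1]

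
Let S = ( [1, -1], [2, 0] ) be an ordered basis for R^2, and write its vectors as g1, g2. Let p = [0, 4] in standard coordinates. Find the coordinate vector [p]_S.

Write p = c_1 g1 + c_2 g2 and solve for the c_i.
System: c_1 + 2c_2 = 0, -c_1 + 0c_2 = 4; solving gives c_1 = -4, c_2 = 2.
Check: -4g1 + 2g2 = [0, 4].

[-4, 2]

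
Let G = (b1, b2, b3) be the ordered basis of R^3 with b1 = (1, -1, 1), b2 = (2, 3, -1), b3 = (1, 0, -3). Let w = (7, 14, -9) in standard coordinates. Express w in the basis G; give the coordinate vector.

(-2, 4, 1)

[w]_G is the unique c with M c = w, where M has columns b1, ..., b3.
Row-reducing the augmented matrix [M | w] gives c = (-2, 4, 1).
Check: -2b1 + 4b2 + b3 = (7, 14, -9).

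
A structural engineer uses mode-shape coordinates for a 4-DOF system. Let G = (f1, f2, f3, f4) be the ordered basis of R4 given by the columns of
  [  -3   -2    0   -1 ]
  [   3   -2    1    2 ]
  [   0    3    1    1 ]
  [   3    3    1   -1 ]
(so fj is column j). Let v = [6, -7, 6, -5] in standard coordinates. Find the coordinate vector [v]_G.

[-3, 1, 2, 1]

Write v = c_1 f1 + ... + c_4 f4 and solve for the c_i.
Gaussian elimination on [M | v] yields c = (-3, 1, 2, 1).
Check: -3f1 + f2 + 2f3 + f4 = [6, -7, 6, -5].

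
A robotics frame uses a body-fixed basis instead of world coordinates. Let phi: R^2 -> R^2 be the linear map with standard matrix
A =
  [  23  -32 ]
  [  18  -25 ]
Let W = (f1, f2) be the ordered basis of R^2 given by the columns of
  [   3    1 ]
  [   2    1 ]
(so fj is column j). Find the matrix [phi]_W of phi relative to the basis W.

The j-th column of [phi]_W is [phi(fj)]_W.
phi(f1) = A f1 = <5, 4> = f1 + 2f2, so column 1 is <1, 2>.
Repeating for f2 and assembling the columns gives [[1, -2], [2, -3]].

[[1, -2], [2, -3]]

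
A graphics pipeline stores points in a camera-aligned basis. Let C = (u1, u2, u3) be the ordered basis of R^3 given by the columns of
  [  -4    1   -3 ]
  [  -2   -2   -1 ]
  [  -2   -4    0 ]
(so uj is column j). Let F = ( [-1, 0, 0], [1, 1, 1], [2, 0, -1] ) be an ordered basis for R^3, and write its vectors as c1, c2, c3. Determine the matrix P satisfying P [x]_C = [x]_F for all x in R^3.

[[2, 1, 0], [-2, -2, -1], [0, 2, -1]]

Take x = uj: its C-coordinates are the j-th standard unit vector, so P e_j — column j of P — equals [uj]_F.
u1 = 2c1 - 2c2 + 0·c3, giving column 1 = [2, -2, 0]; repeating for each j gives P = [[2, 1, 0], [-2, -2, -1], [0, 2, -1]].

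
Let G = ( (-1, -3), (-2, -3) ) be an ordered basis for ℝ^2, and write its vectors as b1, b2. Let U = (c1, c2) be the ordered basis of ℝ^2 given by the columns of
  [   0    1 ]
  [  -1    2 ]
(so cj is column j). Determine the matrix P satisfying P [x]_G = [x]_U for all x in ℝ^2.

[[1, -1], [-1, -2]]

Let M have columns bj and N have columns cj. Then for every x, N [x]_U = x = M [x]_G, so P = N^(-1) M.
Since det N = 1, N^(-1) has integer entries; multiplying gives P = [[1, -1], [-1, -2]].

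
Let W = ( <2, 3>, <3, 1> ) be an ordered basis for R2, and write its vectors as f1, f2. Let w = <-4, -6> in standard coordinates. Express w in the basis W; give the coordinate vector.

<-2, 0>

Write w = c_1 f1 + c_2 f2 and solve for the c_i.
System: 2c_1 + 3c_2 = -4, 3c_1 + c_2 = -6; solving gives c_1 = -2, c_2 = 0.
Check: -2f1 + 0·f2 = <-4, -6>.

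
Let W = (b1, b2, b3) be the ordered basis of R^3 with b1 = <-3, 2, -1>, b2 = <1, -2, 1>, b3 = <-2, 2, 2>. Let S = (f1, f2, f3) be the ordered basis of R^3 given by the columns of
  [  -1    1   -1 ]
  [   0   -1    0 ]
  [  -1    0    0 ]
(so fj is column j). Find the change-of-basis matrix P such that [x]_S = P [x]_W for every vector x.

Column j of P is [bj]_S, since P maps W-coordinates to S-coordinates.
Expressing b1 in S: b1 = f1 - 2f2 + 0·f3, so column 1 of P is <1, -2, 0>.
Doing the same for each bj gives P = [[1, -1, -2], [-2, 2, -2], [0, 2, 2]].

[[1, -1, -2], [-2, 2, -2], [0, 2, 2]]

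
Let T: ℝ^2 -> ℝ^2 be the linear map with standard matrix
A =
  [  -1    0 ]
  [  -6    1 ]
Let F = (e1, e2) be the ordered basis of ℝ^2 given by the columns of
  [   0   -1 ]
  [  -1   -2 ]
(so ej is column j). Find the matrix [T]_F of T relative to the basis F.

[[1, -2], [0, -1]]

Let P have columns e1, e2. Then [T]_F = P^(-1) A P.
Here det P = -1, so P^(-1) is integer; computing A P first and then P^(-1)(A P) gives [[1, -2], [0, -1]].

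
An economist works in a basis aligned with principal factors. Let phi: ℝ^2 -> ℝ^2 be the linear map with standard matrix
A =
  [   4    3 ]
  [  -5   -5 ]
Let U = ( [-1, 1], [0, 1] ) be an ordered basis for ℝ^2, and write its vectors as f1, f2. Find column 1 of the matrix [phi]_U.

[1, -1]

Compute phi(f1) = A f1 = [-1, 0] in standard coordinates.
Then write this in U-coordinates: solve for y in y_1 f1 + y_2 f2 = [-1, 0].
This gives y = [1, -1], which is column 1 of [phi]_U.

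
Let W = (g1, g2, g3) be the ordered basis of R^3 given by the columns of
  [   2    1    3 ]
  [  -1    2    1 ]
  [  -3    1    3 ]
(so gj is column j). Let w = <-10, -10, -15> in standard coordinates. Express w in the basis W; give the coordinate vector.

[w]_W is the unique c with M c = w, where M has columns g1, ..., g3.
Solving this 3x3 system gives c = (1, -3, -3).
Check: g1 - 3g2 - 3g3 = <-10, -10, -15>.

<1, -3, -3>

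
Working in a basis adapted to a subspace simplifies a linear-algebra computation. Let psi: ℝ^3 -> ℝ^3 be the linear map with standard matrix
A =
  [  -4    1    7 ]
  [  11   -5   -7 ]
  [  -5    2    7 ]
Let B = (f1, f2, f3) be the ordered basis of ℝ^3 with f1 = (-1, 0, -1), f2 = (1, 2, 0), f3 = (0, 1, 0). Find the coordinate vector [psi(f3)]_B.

(-2, -1, -3)

Compute psi(f3) = A f3 = (1, -5, 2) in standard coordinates.
Then write this in B-coordinates: solve for y in y_1 f1 + ... + y_3 f3 = (1, -5, 2).
This gives y = (-2, -1, -3), which is column 3 of [psi]_B.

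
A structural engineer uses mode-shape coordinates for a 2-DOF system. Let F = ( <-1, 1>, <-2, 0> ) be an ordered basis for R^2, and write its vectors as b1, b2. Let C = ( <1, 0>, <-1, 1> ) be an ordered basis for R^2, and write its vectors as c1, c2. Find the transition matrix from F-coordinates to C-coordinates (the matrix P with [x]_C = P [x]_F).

Let M have columns bj and N have columns cj. Then for every x, N [x]_C = x = M [x]_F, so P = N^(-1) M.
Since det N = 1, N^(-1) has integer entries; multiplying gives P = [[0, -2], [1, 0]].

[[0, -2], [1, 0]]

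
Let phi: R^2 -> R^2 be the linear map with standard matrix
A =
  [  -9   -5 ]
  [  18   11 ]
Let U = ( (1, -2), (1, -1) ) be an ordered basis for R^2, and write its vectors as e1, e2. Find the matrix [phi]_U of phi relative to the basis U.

[[3, -3], [-2, -1]]

Let P have columns e1, e2. Then [phi]_U = P^(-1) A P.
Here det P = 1, so P^(-1) is integer; computing A P first and then P^(-1)(A P) gives [[3, -3], [-2, -1]].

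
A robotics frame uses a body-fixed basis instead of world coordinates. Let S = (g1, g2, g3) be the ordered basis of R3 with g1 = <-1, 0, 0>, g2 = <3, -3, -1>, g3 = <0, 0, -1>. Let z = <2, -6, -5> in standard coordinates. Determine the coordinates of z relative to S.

Write z = c_1 g1 + ... + c_3 g3 and solve for the c_i.
Solving this 3x3 system gives c = (4, 2, 3).
Check: 4g1 + 2g2 + 3g3 = <2, -6, -5>.

<4, 2, 3>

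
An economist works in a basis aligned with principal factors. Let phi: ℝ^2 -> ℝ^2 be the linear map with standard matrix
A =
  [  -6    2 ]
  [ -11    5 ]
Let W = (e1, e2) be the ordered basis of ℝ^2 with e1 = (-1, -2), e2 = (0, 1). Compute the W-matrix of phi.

The j-th column of [phi]_W is [phi(ej)]_W.
phi(e1) = A e1 = (2, 1) = -2e1 - 3e2, so column 1 is (-2, -3).
Repeating for e2 and assembling the columns gives [[-2, -2], [-3, 1]].

[[-2, -2], [-3, 1]]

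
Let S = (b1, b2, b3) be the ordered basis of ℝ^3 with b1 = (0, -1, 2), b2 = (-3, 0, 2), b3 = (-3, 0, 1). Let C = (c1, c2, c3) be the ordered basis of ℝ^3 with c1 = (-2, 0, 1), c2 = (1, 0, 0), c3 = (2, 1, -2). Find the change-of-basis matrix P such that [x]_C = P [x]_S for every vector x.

[[0, 2, 1], [2, 1, -1], [-1, 0, 0]]

Column j of P is [bj]_C, since P maps S-coordinates to C-coordinates.
Expressing b1 in C: b1 = 0·c1 + 2c2 - c3, so column 1 of P is (0, 2, -1).
Doing the same for each bj gives P = [[0, 2, 1], [2, 1, -1], [-1, 0, 0]].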